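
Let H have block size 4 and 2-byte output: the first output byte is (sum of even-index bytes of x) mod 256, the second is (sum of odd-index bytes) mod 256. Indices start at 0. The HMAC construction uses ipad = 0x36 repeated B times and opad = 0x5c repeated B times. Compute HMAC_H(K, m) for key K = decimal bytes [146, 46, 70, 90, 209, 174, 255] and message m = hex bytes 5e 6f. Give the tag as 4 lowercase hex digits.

826b

Key decimal bytes [146, 46, 70, 90, 209, 174, 255] = 92 2e 46 5a d1 ae ff is 7 bytes > B = 4, so hash it first: H(key) = a8 36, then zero-pad to 4 bytes: K' = a8 36 00 00.
K' ⊕ ipad = 9e 00 36 36.  K' ⊕ opad = f4 6a 5c 5c.
Inner input = (K'⊕ipad) ∥ m = 9e 00 36 36 ∥ 5e 6f.
Inner hash: even-index sum = 306 mod 256 = 50; odd-index sum = 165 mod 256 = 165 → 32 a5.
Outer input = (K'⊕opad) ∥ inner = f4 6a 5c 5c ∥ 32 a5.
Outer hash (tag): even-index sum = 386 mod 256 = 130; odd-index sum = 363 mod 256 = 107 → 82 6b.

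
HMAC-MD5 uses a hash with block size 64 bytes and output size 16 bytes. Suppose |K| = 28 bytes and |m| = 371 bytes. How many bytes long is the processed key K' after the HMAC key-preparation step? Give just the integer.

64

Key is 28 ≤ 64 bytes, zero-padded: |K'| = 64.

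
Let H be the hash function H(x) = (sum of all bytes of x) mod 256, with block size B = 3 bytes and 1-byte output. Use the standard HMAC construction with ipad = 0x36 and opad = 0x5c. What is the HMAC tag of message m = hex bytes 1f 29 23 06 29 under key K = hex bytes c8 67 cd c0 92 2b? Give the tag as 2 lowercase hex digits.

32

Key hex bytes c8 67 cd c0 92 2b is 6 bytes > B = 3, so hash it first: H(key) = 79, then zero-pad to 3 bytes: K' = 79 00 00.
K' ⊕ ipad = 4f 36 36.  K' ⊕ opad = 25 5c 5c.
Inner input = (K'⊕ipad) ∥ m = 4f 36 36 ∥ 1f 29 23 06 29.
Inner hash: sum = 79+54+54+31+41+35+6+41 = 341; mod 256 = 85 → 55.
Outer input = (K'⊕opad) ∥ inner = 25 5c 5c ∥ 55.
Outer hash (tag): sum = 37+92+92+85 = 306; mod 256 = 50 → 32.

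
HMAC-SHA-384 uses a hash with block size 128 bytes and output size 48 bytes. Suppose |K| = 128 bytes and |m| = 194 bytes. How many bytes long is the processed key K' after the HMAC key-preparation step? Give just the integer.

128

Key is 128 ≤ 128 bytes, zero-padded: |K'| = 128.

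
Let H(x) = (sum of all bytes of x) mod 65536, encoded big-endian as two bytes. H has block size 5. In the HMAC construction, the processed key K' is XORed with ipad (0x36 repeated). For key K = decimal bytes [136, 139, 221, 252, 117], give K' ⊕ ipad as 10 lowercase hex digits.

bebdebca43

Key decimal bytes [136, 139, 221, 252, 117] = 88 8b dd fc 75 is exactly B = 5 bytes: K' = 88 8b dd fc 75.
XOR each byte with 0x36: 88⊕36=be, 8b⊕36=bd, dd⊕36=eb, fc⊕36=ca, 75⊕36=43.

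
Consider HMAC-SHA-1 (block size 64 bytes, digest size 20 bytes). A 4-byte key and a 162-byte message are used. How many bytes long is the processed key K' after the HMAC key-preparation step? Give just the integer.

64

Key is 4 ≤ 64 bytes, zero-padded: |K'| = 64.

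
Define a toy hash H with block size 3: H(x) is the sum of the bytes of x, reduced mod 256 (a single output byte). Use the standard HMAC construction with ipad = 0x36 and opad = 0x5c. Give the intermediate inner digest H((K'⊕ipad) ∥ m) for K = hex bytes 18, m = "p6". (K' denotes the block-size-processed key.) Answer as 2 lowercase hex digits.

40

Key hex bytes 18 is 1 byte ≤ B = 3; zero-pad to 3 bytes: K' = 18 00 00.
K' ⊕ ipad = 2e 36 36.
Inner input = 2e 36 36 ∥ 70 36.
Inner hash: sum = 46+54+54+112+54 = 320; mod 256 = 64 → 40.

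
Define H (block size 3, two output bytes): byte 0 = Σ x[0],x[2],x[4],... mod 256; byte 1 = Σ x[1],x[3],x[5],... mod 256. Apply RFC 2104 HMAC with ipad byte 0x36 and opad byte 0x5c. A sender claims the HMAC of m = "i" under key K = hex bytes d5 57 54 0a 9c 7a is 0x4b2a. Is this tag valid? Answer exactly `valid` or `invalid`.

Key hex bytes d5 57 54 0a 9c 7a is 6 bytes > B = 3, so hash it first: H(key) = c5 db, then zero-pad to 3 bytes: K' = c5 db 00.
K' ⊕ ipad = f3 ed 36; K' ⊕ opad = 99 87 5c.
Inner hash: even-index sum = 297 mod 256 = 41; odd-index sum = 342 mod 256 = 86 → 29 56.
Outer hash (recomputed tag): even-index sum = 331 mod 256 = 75; odd-index sum = 176 mod 256 = 176 → 4b b0.
Recomputed tag = 4bb0; claimed = 4b2a → mismatch.

invalid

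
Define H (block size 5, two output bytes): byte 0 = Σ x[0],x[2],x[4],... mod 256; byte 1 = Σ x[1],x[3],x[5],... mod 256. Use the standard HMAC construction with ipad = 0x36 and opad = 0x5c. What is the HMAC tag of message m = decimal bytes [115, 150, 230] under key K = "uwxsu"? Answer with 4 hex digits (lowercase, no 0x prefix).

55c4

Key "uwxsu" = 75 77 78 73 75 is exactly B = 5 bytes: K' = 75 77 78 73 75.
K' ⊕ ipad = 43 41 4e 45 43.  K' ⊕ opad = 29 2b 24 2f 29.
Inner input = (K'⊕ipad) ∥ m = 43 41 4e 45 43 ∥ 73 96 e6.
Inner hash: even-index sum = 362 mod 256 = 106; odd-index sum = 479 mod 256 = 223 → 6a df.
Outer input = (K'⊕opad) ∥ inner = 29 2b 24 2f 29 ∥ 6a df.
Outer hash (tag): even-index sum = 341 mod 256 = 85; odd-index sum = 196 mod 256 = 196 → 55 c4.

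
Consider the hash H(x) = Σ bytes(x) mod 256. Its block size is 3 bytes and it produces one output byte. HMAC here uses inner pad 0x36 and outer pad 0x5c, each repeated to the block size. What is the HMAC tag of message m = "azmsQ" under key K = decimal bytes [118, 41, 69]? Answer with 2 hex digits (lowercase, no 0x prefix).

96

Key decimal bytes [118, 41, 69] = 76 29 45 is exactly B = 3 bytes: K' = 76 29 45.
K' ⊕ ipad = 40 1f 73.  K' ⊕ opad = 2a 75 19.
Inner input = (K'⊕ipad) ∥ m = 40 1f 73 ∥ 61 7a 6d 73 51.
Inner hash: sum = 64+31+115+97+122+109+115+81 = 734; mod 256 = 222 → de.
Outer input = (K'⊕opad) ∥ inner = 2a 75 19 ∥ de.
Outer hash (tag): sum = 42+117+25+222 = 406; mod 256 = 150 → 96.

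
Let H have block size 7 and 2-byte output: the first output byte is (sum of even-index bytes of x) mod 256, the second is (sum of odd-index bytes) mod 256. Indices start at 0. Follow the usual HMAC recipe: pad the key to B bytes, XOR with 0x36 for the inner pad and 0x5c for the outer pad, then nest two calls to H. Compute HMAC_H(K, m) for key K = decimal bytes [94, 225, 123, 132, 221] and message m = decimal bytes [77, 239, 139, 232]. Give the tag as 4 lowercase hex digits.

Key decimal bytes [94, 225, 123, 132, 221] = 5e e1 7b 84 dd is 5 bytes ≤ B = 7; zero-pad to 7 bytes: K' = 5e e1 7b 84 dd 00 00.
K' ⊕ ipad = 68 d7 4d b2 eb 36 36.  K' ⊕ opad = 02 bd 27 d8 81 5c 5c.
Inner input = (K'⊕ipad) ∥ m = 68 d7 4d b2 eb 36 36 ∥ 4d ef 8b e8.
Inner hash: even-index sum = 941 mod 256 = 173; odd-index sum = 663 mod 256 = 151 → ad 97.
Outer input = (K'⊕opad) ∥ inner = 02 bd 27 d8 81 5c 5c ∥ ad 97.
Outer hash (tag): even-index sum = 413 mod 256 = 157; odd-index sum = 670 mod 256 = 158 → 9d 9e.

9d9e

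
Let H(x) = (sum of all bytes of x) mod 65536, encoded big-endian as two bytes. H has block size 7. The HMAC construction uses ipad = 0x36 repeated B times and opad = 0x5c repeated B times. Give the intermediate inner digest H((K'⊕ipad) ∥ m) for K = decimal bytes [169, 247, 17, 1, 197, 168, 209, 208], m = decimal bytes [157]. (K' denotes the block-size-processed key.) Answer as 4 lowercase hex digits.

02d3

Key decimal bytes [169, 247, 17, 1, 197, 168, 209, 208] = a9 f7 11 01 c5 a8 d1 d0 is 8 bytes > B = 7, so hash it first: H(key) = 04 c0, then zero-pad to 7 bytes: K' = 04 c0 00 00 00 00 00.
K' ⊕ ipad = 32 f6 36 36 36 36 36.
Inner input = 32 f6 36 36 36 36 36 ∥ 9d.
Inner hash: sum = 50+246+54+54+54+54+54+157 = 723 → 02 d3.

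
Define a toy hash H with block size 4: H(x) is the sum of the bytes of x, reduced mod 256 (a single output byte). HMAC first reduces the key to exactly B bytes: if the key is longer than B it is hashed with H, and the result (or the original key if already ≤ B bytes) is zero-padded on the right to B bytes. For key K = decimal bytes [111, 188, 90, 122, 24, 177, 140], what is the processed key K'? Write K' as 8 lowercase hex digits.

54000000

|K| = 7 > B = 4, so first hash the key.
H(K): sum = 111+188+90+122+24+177+140 = 852; mod 256 = 84 → 54.
Zero-pad H(K) = 54 to 4 bytes: K' = 54 00 00 00.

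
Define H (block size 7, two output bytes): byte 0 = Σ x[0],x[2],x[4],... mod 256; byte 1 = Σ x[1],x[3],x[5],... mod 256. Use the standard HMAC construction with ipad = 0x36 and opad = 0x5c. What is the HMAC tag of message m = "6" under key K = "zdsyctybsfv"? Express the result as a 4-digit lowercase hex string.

d323

Key "zdsyctybsfv" = 7a 64 73 79 63 74 79 62 73 66 76 is 11 bytes > B = 7, so hash it first: H(key) = b2 19, then zero-pad to 7 bytes: K' = b2 19 00 00 00 00 00.
K' ⊕ ipad = 84 2f 36 36 36 36 36.  K' ⊕ opad = ee 45 5c 5c 5c 5c 5c.
Inner input = (K'⊕ipad) ∥ m = 84 2f 36 36 36 36 36 ∥ 36.
Inner hash: even-index sum = 294 mod 256 = 38; odd-index sum = 209 mod 256 = 209 → 26 d1.
Outer input = (K'⊕opad) ∥ inner = ee 45 5c 5c 5c 5c 5c ∥ 26 d1.
Outer hash (tag): even-index sum = 723 mod 256 = 211; odd-index sum = 291 mod 256 = 35 → d3 23.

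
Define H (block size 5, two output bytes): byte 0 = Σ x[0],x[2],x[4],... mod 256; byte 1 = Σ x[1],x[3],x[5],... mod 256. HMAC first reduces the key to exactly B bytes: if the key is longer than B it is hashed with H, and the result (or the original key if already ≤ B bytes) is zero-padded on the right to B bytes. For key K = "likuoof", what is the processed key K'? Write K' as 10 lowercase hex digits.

ac4d000000

|K| = 7 > B = 5, so first hash the key.
H(K): even-index sum = 428 mod 256 = 172; odd-index sum = 333 mod 256 = 77 → ac 4d.
Zero-pad H(K) = ac 4d to 5 bytes: K' = ac 4d 00 00 00.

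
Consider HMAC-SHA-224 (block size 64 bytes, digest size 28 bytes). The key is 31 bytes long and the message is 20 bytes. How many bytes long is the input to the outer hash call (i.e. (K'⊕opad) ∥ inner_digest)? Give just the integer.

92

Key is 31 ≤ 64 bytes, zero-padded: |K'| = 64.
Outer input = (K'⊕opad) ∥ H(inner) → 64 + 28 = 92 bytes.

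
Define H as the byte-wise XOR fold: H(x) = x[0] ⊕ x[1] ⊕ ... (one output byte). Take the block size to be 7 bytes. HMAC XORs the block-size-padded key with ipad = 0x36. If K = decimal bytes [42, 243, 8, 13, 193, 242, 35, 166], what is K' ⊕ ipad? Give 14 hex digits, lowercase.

Key decimal bytes [42, 243, 8, 13, 193, 242, 35, 166] = 2a f3 08 0d c1 f2 23 a6 is 8 bytes > B = 7, so hash it first: H(key) = 6a, then zero-pad to 7 bytes: K' = 6a 00 00 00 00 00 00.
XOR each byte with 0x36: 6a⊕36=5c, 00⊕36=36, 00⊕36=36, 00⊕36=36, 00⊕36=36, 00⊕36=36, 00⊕36=36.

5c363636363636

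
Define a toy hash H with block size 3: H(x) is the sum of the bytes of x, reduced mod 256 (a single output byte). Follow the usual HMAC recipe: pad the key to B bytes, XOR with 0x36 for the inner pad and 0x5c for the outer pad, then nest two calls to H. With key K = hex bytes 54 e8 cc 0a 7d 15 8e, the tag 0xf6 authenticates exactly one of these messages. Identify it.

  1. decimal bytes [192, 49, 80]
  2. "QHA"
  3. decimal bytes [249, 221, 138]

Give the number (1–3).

3

Key hex bytes 54 e8 cc 0a 7d 15 8e is 7 bytes > B = 3, so hash it first: H(key) = 32, then zero-pad to 3 bytes: K' = 32 00 00.
K' ⊕ ipad = 04 36 36; K' ⊕ opad = 6e 5c 5c.
m1: inner = H(04 36 36 c0 31 50) = b1; tag = H(6e 5c 5c b1) = d7
m2: inner = H(04 36 36 51 48 41) = 4a; tag = H(6e 5c 5c 4a) = 70
m3: inner = H(04 36 36 f9 dd 8a) = d0; tag = H(6e 5c 5c d0) = f6 ← matches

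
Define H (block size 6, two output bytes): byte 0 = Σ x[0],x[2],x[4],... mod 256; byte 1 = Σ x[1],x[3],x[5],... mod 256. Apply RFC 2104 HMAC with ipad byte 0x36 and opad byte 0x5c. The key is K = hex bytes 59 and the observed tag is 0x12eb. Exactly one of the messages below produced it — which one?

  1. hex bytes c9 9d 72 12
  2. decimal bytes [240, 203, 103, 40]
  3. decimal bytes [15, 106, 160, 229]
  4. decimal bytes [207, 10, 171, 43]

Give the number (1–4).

4

Key hex bytes 59 is 1 byte ≤ B = 6; zero-pad to 6 bytes: K' = 59 00 00 00 00 00.
K' ⊕ ipad = 6f 36 36 36 36 36; K' ⊕ opad = 05 5c 5c 5c 5c 5c.
m1: inner = H(6f 36 36 36 36 36 c9 9d 72 12) = 16 51; tag = H(05 5c 5c 5c 5c 5c 16 51) = d365
m2: inner = H(6f 36 36 36 36 36 f0 cb 67 28) = 32 95; tag = H(05 5c 5c 5c 5c 5c 32 95) = efa9
m3: inner = H(6f 36 36 36 36 36 0f 6a a0 e5) = 8a f1; tag = H(05 5c 5c 5c 5c 5c 8a f1) = 4705
m4: inner = H(6f 36 36 36 36 36 cf 0a ab 2b) = 55 d7; tag = H(05 5c 5c 5c 5c 5c 55 d7) = 12eb ← matches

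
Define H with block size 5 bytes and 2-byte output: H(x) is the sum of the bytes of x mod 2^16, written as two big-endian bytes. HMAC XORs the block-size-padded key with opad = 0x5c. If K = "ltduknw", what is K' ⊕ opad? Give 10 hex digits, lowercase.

Key "ltduknw" = 6c 74 64 75 6b 6e 77 is 7 bytes > B = 5, so hash it first: H(key) = 03 09, then zero-pad to 5 bytes: K' = 03 09 00 00 00.
XOR each byte with 0x5c: 03⊕5c=5f, 09⊕5c=55, 00⊕5c=5c, 00⊕5c=5c, 00⊕5c=5c.

5f555c5c5c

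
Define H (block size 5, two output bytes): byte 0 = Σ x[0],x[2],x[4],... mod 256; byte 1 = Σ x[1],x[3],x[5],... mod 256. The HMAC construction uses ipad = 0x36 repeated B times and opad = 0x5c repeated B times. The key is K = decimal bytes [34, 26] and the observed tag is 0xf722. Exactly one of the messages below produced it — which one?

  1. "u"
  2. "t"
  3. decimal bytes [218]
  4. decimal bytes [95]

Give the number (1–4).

Key decimal bytes [34, 26] = 22 1a is 2 bytes ≤ B = 5; zero-pad to 5 bytes: K' = 22 1a 00 00 00.
K' ⊕ ipad = 14 2c 36 36 36; K' ⊕ opad = 7e 46 5c 5c 5c.
m1: inner = H(14 2c 36 36 36 75) = 80 d7; tag = H(7e 46 5c 5c 5c 80 d7) = 0d22
m2: inner = H(14 2c 36 36 36 74) = 80 d6; tag = H(7e 46 5c 5c 5c 80 d6) = 0c22
m3: inner = H(14 2c 36 36 36 da) = 80 3c; tag = H(7e 46 5c 5c 5c 80 3c) = 7222
m4: inner = H(14 2c 36 36 36 5f) = 80 c1; tag = H(7e 46 5c 5c 5c 80 c1) = f722 ← matches

4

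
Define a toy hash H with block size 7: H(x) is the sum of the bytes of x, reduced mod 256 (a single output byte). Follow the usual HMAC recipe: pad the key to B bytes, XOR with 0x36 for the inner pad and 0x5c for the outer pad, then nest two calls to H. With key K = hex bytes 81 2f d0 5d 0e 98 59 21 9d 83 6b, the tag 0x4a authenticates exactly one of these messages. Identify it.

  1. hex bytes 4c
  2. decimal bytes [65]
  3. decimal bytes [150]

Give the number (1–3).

Key hex bytes 81 2f d0 5d 0e 98 59 21 9d 83 6b is 11 bytes > B = 7, so hash it first: H(key) = 88, then zero-pad to 7 bytes: K' = 88 00 00 00 00 00 00.
K' ⊕ ipad = be 36 36 36 36 36 36; K' ⊕ opad = d4 5c 5c 5c 5c 5c 5c.
m1: inner = H(be 36 36 36 36 36 36 4c) = 4e; tag = H(d4 5c 5c 5c 5c 5c 5c 4e) = 4a ← matches
m2: inner = H(be 36 36 36 36 36 36 41) = 43; tag = H(d4 5c 5c 5c 5c 5c 5c 43) = 3f
m3: inner = H(be 36 36 36 36 36 36 96) = 98; tag = H(d4 5c 5c 5c 5c 5c 5c 98) = 94

1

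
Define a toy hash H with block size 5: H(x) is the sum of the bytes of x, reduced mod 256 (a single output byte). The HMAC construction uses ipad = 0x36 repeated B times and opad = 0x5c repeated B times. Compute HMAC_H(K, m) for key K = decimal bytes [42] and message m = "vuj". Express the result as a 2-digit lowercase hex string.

2f

Key decimal bytes [42] = 2a is 1 byte ≤ B = 5; zero-pad to 5 bytes: K' = 2a 00 00 00 00.
K' ⊕ ipad = 1c 36 36 36 36.  K' ⊕ opad = 76 5c 5c 5c 5c.
Inner input = (K'⊕ipad) ∥ m = 1c 36 36 36 36 ∥ 76 75 6a.
Inner hash: sum = 28+54+54+54+54+118+117+106 = 585; mod 256 = 73 → 49.
Outer input = (K'⊕opad) ∥ inner = 76 5c 5c 5c 5c ∥ 49.
Outer hash (tag): sum = 118+92+92+92+92+73 = 559; mod 256 = 47 → 2f.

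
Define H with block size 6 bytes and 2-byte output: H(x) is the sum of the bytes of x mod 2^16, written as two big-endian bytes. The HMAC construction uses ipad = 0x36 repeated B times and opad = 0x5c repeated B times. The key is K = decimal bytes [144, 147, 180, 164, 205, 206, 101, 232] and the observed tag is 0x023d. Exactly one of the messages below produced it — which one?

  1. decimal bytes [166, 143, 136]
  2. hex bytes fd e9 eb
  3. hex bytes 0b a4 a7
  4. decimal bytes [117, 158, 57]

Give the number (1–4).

2

Key decimal bytes [144, 147, 180, 164, 205, 206, 101, 232] = 90 93 b4 a4 cd ce 65 e8 is 8 bytes > B = 6, so hash it first: H(key) = 05 63, then zero-pad to 6 bytes: K' = 05 63 00 00 00 00.
K' ⊕ ipad = 33 55 36 36 36 36; K' ⊕ opad = 59 3f 5c 5c 5c 5c.
m1: inner = H(33 55 36 36 36 36 a6 8f 88) = 03 1d; tag = H(59 3f 5c 5c 5c 5c 03 1d) = 0228
m2: inner = H(33 55 36 36 36 36 fd e9 eb) = 04 31; tag = H(59 3f 5c 5c 5c 5c 04 31) = 023d ← matches
m3: inner = H(33 55 36 36 36 36 0b a4 a7) = 02 b6; tag = H(59 3f 5c 5c 5c 5c 02 b6) = 02c0
m4: inner = H(33 55 36 36 36 36 75 9e 39) = 02 ac; tag = H(59 3f 5c 5c 5c 5c 02 ac) = 02b6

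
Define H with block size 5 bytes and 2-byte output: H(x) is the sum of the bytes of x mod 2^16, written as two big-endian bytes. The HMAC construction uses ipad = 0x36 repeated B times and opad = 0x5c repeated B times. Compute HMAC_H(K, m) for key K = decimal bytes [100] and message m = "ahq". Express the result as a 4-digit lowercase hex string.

020e

Key decimal bytes [100] = 64 is 1 byte ≤ B = 5; zero-pad to 5 bytes: K' = 64 00 00 00 00.
K' ⊕ ipad = 52 36 36 36 36.  K' ⊕ opad = 38 5c 5c 5c 5c.
Inner input = (K'⊕ipad) ∥ m = 52 36 36 36 36 ∥ 61 68 71.
Inner hash: sum = 82+54+54+54+54+97+104+113 = 612 → 02 64.
Outer input = (K'⊕opad) ∥ inner = 38 5c 5c 5c 5c ∥ 02 64.
Outer hash (tag): sum = 56+92+92+92+92+2+100 = 526 → 02 0e.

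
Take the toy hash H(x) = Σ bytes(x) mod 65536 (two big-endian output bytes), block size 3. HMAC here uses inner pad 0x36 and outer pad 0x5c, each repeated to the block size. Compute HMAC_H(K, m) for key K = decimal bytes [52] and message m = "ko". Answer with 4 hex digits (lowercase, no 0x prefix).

0169

Key decimal bytes [52] = 34 is 1 byte ≤ B = 3; zero-pad to 3 bytes: K' = 34 00 00.
K' ⊕ ipad = 02 36 36.  K' ⊕ opad = 68 5c 5c.
Inner input = (K'⊕ipad) ∥ m = 02 36 36 ∥ 6b 6f.
Inner hash: sum = 2+54+54+107+111 = 328 → 01 48.
Outer input = (K'⊕opad) ∥ inner = 68 5c 5c ∥ 01 48.
Outer hash (tag): sum = 104+92+92+1+72 = 361 → 01 69.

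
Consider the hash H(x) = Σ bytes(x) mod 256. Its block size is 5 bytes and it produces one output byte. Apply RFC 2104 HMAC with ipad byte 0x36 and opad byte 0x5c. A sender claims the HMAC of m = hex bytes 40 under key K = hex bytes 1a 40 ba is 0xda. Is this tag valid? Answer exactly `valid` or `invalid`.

Key hex bytes 1a 40 ba is 3 bytes ≤ B = 5; zero-pad to 5 bytes: K' = 1a 40 ba 00 00.
K' ⊕ ipad = 2c 76 8c 36 36; K' ⊕ opad = 46 1c e6 5c 5c.
Inner hash: sum = 44+118+140+54+54+64 = 474; mod 256 = 218 → da.
Outer hash (recomputed tag): sum = 70+28+230+92+92+218 = 730; mod 256 = 218 → da.
Recomputed tag = da; claimed = da → match.

valid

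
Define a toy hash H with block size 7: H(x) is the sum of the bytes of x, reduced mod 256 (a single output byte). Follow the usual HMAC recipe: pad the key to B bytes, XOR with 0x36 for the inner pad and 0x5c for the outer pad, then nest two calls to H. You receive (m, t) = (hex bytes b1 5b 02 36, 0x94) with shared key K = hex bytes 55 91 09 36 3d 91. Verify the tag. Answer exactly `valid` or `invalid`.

Key hex bytes 55 91 09 36 3d 91 is 6 bytes ≤ B = 7; zero-pad to 7 bytes: K' = 55 91 09 36 3d 91 00.
K' ⊕ ipad = 63 a7 3f 00 0b a7 36; K' ⊕ opad = 09 cd 55 6a 61 cd 5c.
Inner hash: sum = 99+167+63+0+11+167+54+177+91+2+54 = 885; mod 256 = 117 → 75.
Outer hash (recomputed tag): sum = 9+205+85+106+97+205+92+117 = 916; mod 256 = 148 → 94.
Recomputed tag = 94; claimed = 94 → match.

valid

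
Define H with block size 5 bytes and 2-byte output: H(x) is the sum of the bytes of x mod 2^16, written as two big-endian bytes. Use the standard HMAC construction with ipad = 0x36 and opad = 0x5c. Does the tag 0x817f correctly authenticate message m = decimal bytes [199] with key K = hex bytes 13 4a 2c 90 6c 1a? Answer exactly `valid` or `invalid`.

Key hex bytes 13 4a 2c 90 6c 1a is 6 bytes > B = 5, so hash it first: H(key) = 01 9f, then zero-pad to 5 bytes: K' = 01 9f 00 00 00.
K' ⊕ ipad = 37 a9 36 36 36; K' ⊕ opad = 5d c3 5c 5c 5c.
Inner hash: sum = 55+169+54+54+54+199 = 585 → 02 49.
Outer hash (recomputed tag): sum = 93+195+92+92+92+2+73 = 639 → 02 7f.
Recomputed tag = 027f; claimed = 817f → mismatch.

invalid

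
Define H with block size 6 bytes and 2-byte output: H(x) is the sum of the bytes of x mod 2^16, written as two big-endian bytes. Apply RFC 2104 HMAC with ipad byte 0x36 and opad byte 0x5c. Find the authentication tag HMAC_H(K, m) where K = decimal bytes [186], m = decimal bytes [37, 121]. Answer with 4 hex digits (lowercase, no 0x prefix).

02ec

Key decimal bytes [186] = ba is 1 byte ≤ B = 6; zero-pad to 6 bytes: K' = ba 00 00 00 00 00.
K' ⊕ ipad = 8c 36 36 36 36 36.  K' ⊕ opad = e6 5c 5c 5c 5c 5c.
Inner input = (K'⊕ipad) ∥ m = 8c 36 36 36 36 36 ∥ 25 79.
Inner hash: sum = 140+54+54+54+54+54+37+121 = 568 → 02 38.
Outer input = (K'⊕opad) ∥ inner = e6 5c 5c 5c 5c 5c ∥ 02 38.
Outer hash (tag): sum = 230+92+92+92+92+92+2+56 = 748 → 02 ec.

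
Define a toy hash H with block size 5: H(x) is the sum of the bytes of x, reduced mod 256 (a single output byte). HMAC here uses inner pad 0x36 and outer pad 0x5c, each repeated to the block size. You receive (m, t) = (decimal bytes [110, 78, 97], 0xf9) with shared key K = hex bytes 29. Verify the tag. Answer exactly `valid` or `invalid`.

valid

Key hex bytes 29 is 1 byte ≤ B = 5; zero-pad to 5 bytes: K' = 29 00 00 00 00.
K' ⊕ ipad = 1f 36 36 36 36; K' ⊕ opad = 75 5c 5c 5c 5c.
Inner hash: sum = 31+54+54+54+54+110+78+97 = 532; mod 256 = 20 → 14.
Outer hash (recomputed tag): sum = 117+92+92+92+92+20 = 505; mod 256 = 249 → f9.
Recomputed tag = f9; claimed = f9 → match.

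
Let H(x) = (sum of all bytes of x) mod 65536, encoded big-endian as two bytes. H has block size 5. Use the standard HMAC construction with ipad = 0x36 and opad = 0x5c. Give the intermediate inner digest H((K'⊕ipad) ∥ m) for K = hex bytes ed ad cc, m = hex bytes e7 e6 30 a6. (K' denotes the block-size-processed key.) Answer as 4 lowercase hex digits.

Key hex bytes ed ad cc is 3 bytes ≤ B = 5; zero-pad to 5 bytes: K' = ed ad cc 00 00.
K' ⊕ ipad = db 9b fa 36 36.
Inner input = db 9b fa 36 36 ∥ e7 e6 30 a6.
Inner hash: sum = 219+155+250+54+54+231+230+48+166 = 1407 → 05 7f.

057f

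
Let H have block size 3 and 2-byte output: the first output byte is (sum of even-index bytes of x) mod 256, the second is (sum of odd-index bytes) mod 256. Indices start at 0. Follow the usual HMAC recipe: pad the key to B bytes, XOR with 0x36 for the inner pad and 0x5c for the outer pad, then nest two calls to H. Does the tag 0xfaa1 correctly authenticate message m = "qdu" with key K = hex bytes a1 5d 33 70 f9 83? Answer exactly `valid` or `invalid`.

Key hex bytes a1 5d 33 70 f9 83 is 6 bytes > B = 3, so hash it first: H(key) = cd 50, then zero-pad to 3 bytes: K' = cd 50 00.
K' ⊕ ipad = fb 66 36; K' ⊕ opad = 91 0c 5c.
Inner hash: even-index sum = 405 mod 256 = 149; odd-index sum = 332 mod 256 = 76 → 95 4c.
Outer hash (recomputed tag): even-index sum = 313 mod 256 = 57; odd-index sum = 161 mod 256 = 161 → 39 a1.
Recomputed tag = 39a1; claimed = faa1 → mismatch.

invalid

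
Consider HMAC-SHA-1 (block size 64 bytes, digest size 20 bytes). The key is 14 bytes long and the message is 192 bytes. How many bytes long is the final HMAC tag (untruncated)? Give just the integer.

20

The tag is one SHA-1 digest: 20 bytes.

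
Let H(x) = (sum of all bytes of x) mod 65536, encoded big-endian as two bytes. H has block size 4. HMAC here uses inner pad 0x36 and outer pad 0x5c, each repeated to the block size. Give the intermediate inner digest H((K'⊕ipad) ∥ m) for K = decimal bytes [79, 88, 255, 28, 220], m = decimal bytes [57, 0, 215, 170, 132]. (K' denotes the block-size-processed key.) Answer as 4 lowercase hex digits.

Key decimal bytes [79, 88, 255, 28, 220] = 4f 58 ff 1c dc is 5 bytes > B = 4, so hash it first: H(key) = 02 9e, then zero-pad to 4 bytes: K' = 02 9e 00 00.
K' ⊕ ipad = 34 a8 36 36.
Inner input = 34 a8 36 36 ∥ 39 00 d7 aa 84.
Inner hash: sum = 52+168+54+54+57+0+215+170+132 = 902 → 03 86.

0386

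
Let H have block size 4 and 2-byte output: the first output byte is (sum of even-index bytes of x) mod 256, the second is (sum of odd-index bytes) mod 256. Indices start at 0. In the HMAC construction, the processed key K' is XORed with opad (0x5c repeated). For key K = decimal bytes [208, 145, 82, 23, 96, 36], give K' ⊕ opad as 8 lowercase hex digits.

Key decimal bytes [208, 145, 82, 23, 96, 36] = d0 91 52 17 60 24 is 6 bytes > B = 4, so hash it first: H(key) = 82 cc, then zero-pad to 4 bytes: K' = 82 cc 00 00.
XOR each byte with 0x5c: 82⊕5c=de, cc⊕5c=90, 00⊕5c=5c, 00⊕5c=5c.

de905c5c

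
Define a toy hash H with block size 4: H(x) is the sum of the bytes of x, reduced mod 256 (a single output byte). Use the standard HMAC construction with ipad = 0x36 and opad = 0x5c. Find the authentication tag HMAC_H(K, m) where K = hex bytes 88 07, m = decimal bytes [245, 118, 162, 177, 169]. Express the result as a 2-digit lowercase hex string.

Key hex bytes 88 07 is 2 bytes ≤ B = 4; zero-pad to 4 bytes: K' = 88 07 00 00.
K' ⊕ ipad = be 31 36 36.  K' ⊕ opad = d4 5b 5c 5c.
Inner input = (K'⊕ipad) ∥ m = be 31 36 36 ∥ f5 76 a2 b1 a9.
Inner hash: sum = 190+49+54+54+245+118+162+177+169 = 1218; mod 256 = 194 → c2.
Outer input = (K'⊕opad) ∥ inner = d4 5b 5c 5c ∥ c2.
Outer hash (tag): sum = 212+91+92+92+194 = 681; mod 256 = 169 → a9.

a9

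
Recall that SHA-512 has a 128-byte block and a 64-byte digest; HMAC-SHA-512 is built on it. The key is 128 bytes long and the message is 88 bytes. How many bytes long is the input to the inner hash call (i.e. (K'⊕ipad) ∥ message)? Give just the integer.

Key is 128 ≤ 128 bytes, zero-padded: |K'| = 128.
Inner input = (K'⊕ipad) ∥ m → 128 + 88 = 216 bytes.

216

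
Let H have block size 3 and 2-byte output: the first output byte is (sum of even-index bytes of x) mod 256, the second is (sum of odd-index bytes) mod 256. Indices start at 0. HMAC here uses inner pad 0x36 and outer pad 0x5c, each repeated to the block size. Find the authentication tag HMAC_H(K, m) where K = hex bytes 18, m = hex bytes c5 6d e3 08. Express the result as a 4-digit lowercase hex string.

7e35

Key hex bytes 18 is 1 byte ≤ B = 3; zero-pad to 3 bytes: K' = 18 00 00.
K' ⊕ ipad = 2e 36 36.  K' ⊕ opad = 44 5c 5c.
Inner input = (K'⊕ipad) ∥ m = 2e 36 36 ∥ c5 6d e3 08.
Inner hash: even-index sum = 217 mod 256 = 217; odd-index sum = 478 mod 256 = 222 → d9 de.
Outer input = (K'⊕opad) ∥ inner = 44 5c 5c ∥ d9 de.
Outer hash (tag): even-index sum = 382 mod 256 = 126; odd-index sum = 309 mod 256 = 53 → 7e 35.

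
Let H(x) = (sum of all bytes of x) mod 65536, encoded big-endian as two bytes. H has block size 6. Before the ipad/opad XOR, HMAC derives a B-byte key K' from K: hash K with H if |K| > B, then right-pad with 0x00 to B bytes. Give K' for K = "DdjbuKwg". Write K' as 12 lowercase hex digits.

|K| = 8 > B = 6, so first hash the key.
H(K): sum = 68+100+106+98+117+75+119+103 = 786 → 03 12.
Zero-pad H(K) = 03 12 to 6 bytes: K' = 03 12 00 00 00 00.

031200000000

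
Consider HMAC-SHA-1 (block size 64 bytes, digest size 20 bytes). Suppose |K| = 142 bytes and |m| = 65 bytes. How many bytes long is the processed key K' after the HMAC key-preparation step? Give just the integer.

64

Key is 142 > 64 bytes, so it is hashed to 20 bytes then zero-padded to 64: |K'| = 64.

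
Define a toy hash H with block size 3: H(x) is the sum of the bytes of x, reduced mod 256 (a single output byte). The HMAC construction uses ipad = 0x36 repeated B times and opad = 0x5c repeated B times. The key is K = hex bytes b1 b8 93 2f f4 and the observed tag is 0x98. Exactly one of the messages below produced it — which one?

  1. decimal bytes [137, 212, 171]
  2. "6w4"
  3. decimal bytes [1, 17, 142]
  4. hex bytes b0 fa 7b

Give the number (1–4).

1

Key hex bytes b1 b8 93 2f f4 is 5 bytes > B = 3, so hash it first: H(key) = 1f, then zero-pad to 3 bytes: K' = 1f 00 00.
K' ⊕ ipad = 29 36 36; K' ⊕ opad = 43 5c 5c.
m1: inner = H(29 36 36 89 d4 ab) = 9d; tag = H(43 5c 5c 9d) = 98 ← matches
m2: inner = H(29 36 36 36 77 34) = 76; tag = H(43 5c 5c 76) = 71
m3: inner = H(29 36 36 01 11 8e) = 35; tag = H(43 5c 5c 35) = 30
m4: inner = H(29 36 36 b0 fa 7b) = ba; tag = H(43 5c 5c ba) = b5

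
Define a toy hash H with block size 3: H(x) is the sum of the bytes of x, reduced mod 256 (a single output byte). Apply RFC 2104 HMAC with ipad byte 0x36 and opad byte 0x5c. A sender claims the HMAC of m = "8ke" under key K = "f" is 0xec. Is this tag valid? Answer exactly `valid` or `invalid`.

Key "f" = 66 is 1 byte ≤ B = 3; zero-pad to 3 bytes: K' = 66 00 00.
K' ⊕ ipad = 50 36 36; K' ⊕ opad = 3a 5c 5c.
Inner hash: sum = 80+54+54+56+107+101 = 452; mod 256 = 196 → c4.
Outer hash (recomputed tag): sum = 58+92+92+196 = 438; mod 256 = 182 → b6.
Recomputed tag = b6; claimed = ec → mismatch.

invalid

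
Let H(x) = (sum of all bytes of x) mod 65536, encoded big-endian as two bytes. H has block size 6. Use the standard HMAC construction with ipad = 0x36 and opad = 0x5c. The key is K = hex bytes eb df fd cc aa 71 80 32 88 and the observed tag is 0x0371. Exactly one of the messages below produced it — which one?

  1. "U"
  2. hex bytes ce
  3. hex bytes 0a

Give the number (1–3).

Key hex bytes eb df fd cc aa 71 80 32 88 is 9 bytes > B = 6, so hash it first: H(key) = 05 e8, then zero-pad to 6 bytes: K' = 05 e8 00 00 00 00.
K' ⊕ ipad = 33 de 36 36 36 36; K' ⊕ opad = 59 b4 5c 5c 5c 5c.
m1: inner = H(33 de 36 36 36 36 55) = 02 3e; tag = H(59 b4 5c 5c 5c 5c 02 3e) = 02bd
m2: inner = H(33 de 36 36 36 36 ce) = 02 b7; tag = H(59 b4 5c 5c 5c 5c 02 b7) = 0336
m3: inner = H(33 de 36 36 36 36 0a) = 01 f3; tag = H(59 b4 5c 5c 5c 5c 01 f3) = 0371 ← matches

3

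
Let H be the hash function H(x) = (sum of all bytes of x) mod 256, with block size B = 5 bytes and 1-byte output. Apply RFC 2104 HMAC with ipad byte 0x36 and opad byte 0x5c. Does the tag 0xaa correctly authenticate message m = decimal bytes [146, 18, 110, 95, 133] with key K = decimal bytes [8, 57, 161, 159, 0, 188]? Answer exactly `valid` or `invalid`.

valid

Key decimal bytes [8, 57, 161, 159, 0, 188] = 08 39 a1 9f 00 bc is 6 bytes > B = 5, so hash it first: H(key) = 3d, then zero-pad to 5 bytes: K' = 3d 00 00 00 00.
K' ⊕ ipad = 0b 36 36 36 36; K' ⊕ opad = 61 5c 5c 5c 5c.
Inner hash: sum = 11+54+54+54+54+146+18+110+95+133 = 729; mod 256 = 217 → d9.
Outer hash (recomputed tag): sum = 97+92+92+92+92+217 = 682; mod 256 = 170 → aa.
Recomputed tag = aa; claimed = aa → match.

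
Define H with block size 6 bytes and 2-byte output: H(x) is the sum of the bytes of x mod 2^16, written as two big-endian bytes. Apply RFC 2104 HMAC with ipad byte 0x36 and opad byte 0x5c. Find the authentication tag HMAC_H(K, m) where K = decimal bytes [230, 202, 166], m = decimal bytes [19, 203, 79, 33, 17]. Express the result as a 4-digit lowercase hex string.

03bf

Key decimal bytes [230, 202, 166] = e6 ca a6 is 3 bytes ≤ B = 6; zero-pad to 6 bytes: K' = e6 ca a6 00 00 00.
K' ⊕ ipad = d0 fc 90 36 36 36.  K' ⊕ opad = ba 96 fa 5c 5c 5c.
Inner input = (K'⊕ipad) ∥ m = d0 fc 90 36 36 36 ∥ 13 cb 4f 21 11.
Inner hash: sum = 208+252+144+54+54+54+19+203+79+33+17 = 1117 → 04 5d.
Outer input = (K'⊕opad) ∥ inner = ba 96 fa 5c 5c 5c ∥ 04 5d.
Outer hash (tag): sum = 186+150+250+92+92+92+4+93 = 959 → 03 bf.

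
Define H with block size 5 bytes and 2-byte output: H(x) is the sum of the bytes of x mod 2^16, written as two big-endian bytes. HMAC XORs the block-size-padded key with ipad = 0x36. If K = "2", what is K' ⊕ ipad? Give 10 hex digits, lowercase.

0436363636

Key "2" = 32 is 1 byte ≤ B = 5; zero-pad to 5 bytes: K' = 32 00 00 00 00.
XOR each byte with 0x36: 32⊕36=04, 00⊕36=36, 00⊕36=36, 00⊕36=36, 00⊕36=36.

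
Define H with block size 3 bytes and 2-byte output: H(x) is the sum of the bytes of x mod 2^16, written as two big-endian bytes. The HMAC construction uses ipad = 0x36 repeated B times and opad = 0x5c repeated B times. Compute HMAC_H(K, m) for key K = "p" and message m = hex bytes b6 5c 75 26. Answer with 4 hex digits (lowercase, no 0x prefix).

Key "p" = 70 is 1 byte ≤ B = 3; zero-pad to 3 bytes: K' = 70 00 00.
K' ⊕ ipad = 46 36 36.  K' ⊕ opad = 2c 5c 5c.
Inner input = (K'⊕ipad) ∥ m = 46 36 36 ∥ b6 5c 75 26.
Inner hash: sum = 70+54+54+182+92+117+38 = 607 → 02 5f.
Outer input = (K'⊕opad) ∥ inner = 2c 5c 5c ∥ 02 5f.
Outer hash (tag): sum = 44+92+92+2+95 = 325 → 01 45.

0145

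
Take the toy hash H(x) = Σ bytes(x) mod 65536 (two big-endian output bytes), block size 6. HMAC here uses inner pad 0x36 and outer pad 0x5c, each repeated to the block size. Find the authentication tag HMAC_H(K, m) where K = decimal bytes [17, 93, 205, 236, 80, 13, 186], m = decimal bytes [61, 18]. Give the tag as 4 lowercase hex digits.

0296

Key decimal bytes [17, 93, 205, 236, 80, 13, 186] = 11 5d cd ec 50 0d ba is 7 bytes > B = 6, so hash it first: H(key) = 03 3e, then zero-pad to 6 bytes: K' = 03 3e 00 00 00 00.
K' ⊕ ipad = 35 08 36 36 36 36.  K' ⊕ opad = 5f 62 5c 5c 5c 5c.
Inner input = (K'⊕ipad) ∥ m = 35 08 36 36 36 36 ∥ 3d 12.
Inner hash: sum = 53+8+54+54+54+54+61+18 = 356 → 01 64.
Outer input = (K'⊕opad) ∥ inner = 5f 62 5c 5c 5c 5c ∥ 01 64.
Outer hash (tag): sum = 95+98+92+92+92+92+1+100 = 662 → 02 96.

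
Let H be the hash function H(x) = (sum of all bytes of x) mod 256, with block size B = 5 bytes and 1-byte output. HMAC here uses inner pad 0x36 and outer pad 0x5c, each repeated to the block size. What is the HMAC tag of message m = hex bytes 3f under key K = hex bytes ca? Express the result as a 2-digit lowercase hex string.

19

Key hex bytes ca is 1 byte ≤ B = 5; zero-pad to 5 bytes: K' = ca 00 00 00 00.
K' ⊕ ipad = fc 36 36 36 36.  K' ⊕ opad = 96 5c 5c 5c 5c.
Inner input = (K'⊕ipad) ∥ m = fc 36 36 36 36 ∥ 3f.
Inner hash: sum = 252+54+54+54+54+63 = 531; mod 256 = 19 → 13.
Outer input = (K'⊕opad) ∥ inner = 96 5c 5c 5c 5c ∥ 13.
Outer hash (tag): sum = 150+92+92+92+92+19 = 537; mod 256 = 25 → 19.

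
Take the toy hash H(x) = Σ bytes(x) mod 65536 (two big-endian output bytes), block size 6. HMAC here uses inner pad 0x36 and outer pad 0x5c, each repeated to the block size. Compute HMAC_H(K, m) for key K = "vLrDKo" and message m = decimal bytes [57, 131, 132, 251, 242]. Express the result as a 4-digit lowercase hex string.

Key "vLrDKo" = 76 4c 72 44 4b 6f is exactly B = 6 bytes: K' = 76 4c 72 44 4b 6f.
K' ⊕ ipad = 40 7a 44 72 7d 59.  K' ⊕ opad = 2a 10 2e 18 17 33.
Inner input = (K'⊕ipad) ∥ m = 40 7a 44 72 7d 59 ∥ 39 83 84 fb f2.
Inner hash: sum = 64+122+68+114+125+89+57+131+132+251+242 = 1395 → 05 73.
Outer input = (K'⊕opad) ∥ inner = 2a 10 2e 18 17 33 ∥ 05 73.
Outer hash (tag): sum = 42+16+46+24+23+51+5+115 = 322 → 01 42.

0142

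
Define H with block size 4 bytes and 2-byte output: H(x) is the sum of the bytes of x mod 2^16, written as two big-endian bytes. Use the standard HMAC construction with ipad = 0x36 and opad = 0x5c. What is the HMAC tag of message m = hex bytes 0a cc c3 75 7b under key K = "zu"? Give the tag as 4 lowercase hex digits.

018e

Key "zu" = 7a 75 is 2 bytes ≤ B = 4; zero-pad to 4 bytes: K' = 7a 75 00 00.
K' ⊕ ipad = 4c 43 36 36.  K' ⊕ opad = 26 29 5c 5c.
Inner input = (K'⊕ipad) ∥ m = 4c 43 36 36 ∥ 0a cc c3 75 7b.
Inner hash: sum = 76+67+54+54+10+204+195+117+123 = 900 → 03 84.
Outer input = (K'⊕opad) ∥ inner = 26 29 5c 5c ∥ 03 84.
Outer hash (tag): sum = 38+41+92+92+3+132 = 398 → 01 8e.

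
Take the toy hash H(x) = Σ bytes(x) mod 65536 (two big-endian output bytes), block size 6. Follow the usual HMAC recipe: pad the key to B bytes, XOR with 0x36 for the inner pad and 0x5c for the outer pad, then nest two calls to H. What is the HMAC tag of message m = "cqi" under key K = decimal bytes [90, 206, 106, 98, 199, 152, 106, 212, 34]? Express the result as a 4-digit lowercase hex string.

Key decimal bytes [90, 206, 106, 98, 199, 152, 106, 212, 34] = 5a ce 6a 62 c7 98 6a d4 22 is 9 bytes > B = 6, so hash it first: H(key) = 04 b3, then zero-pad to 6 bytes: K' = 04 b3 00 00 00 00.
K' ⊕ ipad = 32 85 36 36 36 36.  K' ⊕ opad = 58 ef 5c 5c 5c 5c.
Inner input = (K'⊕ipad) ∥ m = 32 85 36 36 36 36 ∥ 63 71 69.
Inner hash: sum = 50+133+54+54+54+54+99+113+105 = 716 → 02 cc.
Outer input = (K'⊕opad) ∥ inner = 58 ef 5c 5c 5c 5c ∥ 02 cc.
Outer hash (tag): sum = 88+239+92+92+92+92+2+204 = 901 → 03 85.

0385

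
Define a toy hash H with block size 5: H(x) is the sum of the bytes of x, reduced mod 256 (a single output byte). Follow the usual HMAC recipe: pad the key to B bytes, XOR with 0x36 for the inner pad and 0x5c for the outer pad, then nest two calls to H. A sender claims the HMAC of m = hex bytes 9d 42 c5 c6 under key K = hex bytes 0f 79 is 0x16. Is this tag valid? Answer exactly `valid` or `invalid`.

Key hex bytes 0f 79 is 2 bytes ≤ B = 5; zero-pad to 5 bytes: K' = 0f 79 00 00 00.
K' ⊕ ipad = 39 4f 36 36 36; K' ⊕ opad = 53 25 5c 5c 5c.
Inner hash: sum = 57+79+54+54+54+157+66+197+198 = 916; mod 256 = 148 → 94.
Outer hash (recomputed tag): sum = 83+37+92+92+92+148 = 544; mod 256 = 32 → 20.
Recomputed tag = 20; claimed = 16 → mismatch.

invalid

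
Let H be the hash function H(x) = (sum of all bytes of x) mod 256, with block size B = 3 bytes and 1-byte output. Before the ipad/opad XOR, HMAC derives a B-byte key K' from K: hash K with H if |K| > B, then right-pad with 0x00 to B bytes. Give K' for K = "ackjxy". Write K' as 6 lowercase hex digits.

8a0000

|K| = 6 > B = 3, so first hash the key.
H(K): sum = 97+99+107+106+120+121 = 650; mod 256 = 138 → 8a.
Zero-pad H(K) = 8a to 3 bytes: K' = 8a 00 00.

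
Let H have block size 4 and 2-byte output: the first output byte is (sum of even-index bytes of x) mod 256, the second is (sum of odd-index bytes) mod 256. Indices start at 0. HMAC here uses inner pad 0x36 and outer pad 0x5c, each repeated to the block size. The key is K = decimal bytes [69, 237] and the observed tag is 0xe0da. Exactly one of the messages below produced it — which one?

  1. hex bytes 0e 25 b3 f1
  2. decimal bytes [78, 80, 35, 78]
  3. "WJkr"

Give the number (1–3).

3

Key decimal bytes [69, 237] = 45 ed is 2 bytes ≤ B = 4; zero-pad to 4 bytes: K' = 45 ed 00 00.
K' ⊕ ipad = 73 db 36 36; K' ⊕ opad = 19 b1 5c 5c.
m1: inner = H(73 db 36 36 0e 25 b3 f1) = 6a 27; tag = H(19 b1 5c 5c 6a 27) = df34
m2: inner = H(73 db 36 36 4e 50 23 4e) = 1a af; tag = H(19 b1 5c 5c 1a af) = 8fbc
m3: inner = H(73 db 36 36 57 4a 6b 72) = 6b cd; tag = H(19 b1 5c 5c 6b cd) = e0da ← matches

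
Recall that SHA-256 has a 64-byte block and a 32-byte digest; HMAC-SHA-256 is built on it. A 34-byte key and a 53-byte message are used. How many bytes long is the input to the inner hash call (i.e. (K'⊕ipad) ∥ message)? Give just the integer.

Key is 34 ≤ 64 bytes, zero-padded: |K'| = 64.
Inner input = (K'⊕ipad) ∥ m → 64 + 53 = 117 bytes.

117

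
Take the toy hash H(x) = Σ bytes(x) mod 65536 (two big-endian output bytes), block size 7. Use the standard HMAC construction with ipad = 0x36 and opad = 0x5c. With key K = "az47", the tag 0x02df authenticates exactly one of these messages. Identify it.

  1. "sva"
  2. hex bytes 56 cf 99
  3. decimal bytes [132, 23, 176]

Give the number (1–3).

3

Key "az47" = 61 7a 34 37 is 4 bytes ≤ B = 7; zero-pad to 7 bytes: K' = 61 7a 34 37 00 00 00.
K' ⊕ ipad = 57 4c 02 01 36 36 36; K' ⊕ opad = 3d 26 68 6b 5c 5c 5c.
m1: inner = H(57 4c 02 01 36 36 36 73 76 61) = 02 92; tag = H(3d 26 68 6b 5c 5c 5c 02 92) = 02de
m2: inner = H(57 4c 02 01 36 36 36 56 cf 99) = 03 06; tag = H(3d 26 68 6b 5c 5c 5c 03 06) = 0253
m3: inner = H(57 4c 02 01 36 36 36 84 17 b0) = 02 93; tag = H(3d 26 68 6b 5c 5c 5c 02 93) = 02df ← matches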